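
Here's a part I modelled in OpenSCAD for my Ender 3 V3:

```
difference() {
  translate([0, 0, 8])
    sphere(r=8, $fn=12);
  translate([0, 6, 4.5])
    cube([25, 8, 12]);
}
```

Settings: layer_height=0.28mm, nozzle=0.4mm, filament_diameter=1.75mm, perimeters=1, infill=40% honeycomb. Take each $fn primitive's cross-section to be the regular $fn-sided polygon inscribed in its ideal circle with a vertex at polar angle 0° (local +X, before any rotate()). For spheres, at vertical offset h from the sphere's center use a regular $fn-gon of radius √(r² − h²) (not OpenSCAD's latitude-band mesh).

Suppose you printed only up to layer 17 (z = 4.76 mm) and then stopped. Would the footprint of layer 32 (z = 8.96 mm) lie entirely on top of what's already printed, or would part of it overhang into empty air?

part overhangs

Compare the two slices. At z = 4.76: the r=8 sphere slices to a regular 12-gon of circumradius 7.315 (√(r²−h²) with h=3.24 from center) (area = (12/2)·7.315²·sin(360°/12) = 160.51 mm²); the 25×8 cube at (0, 6) contributes its full rectangle (area 200.00 mm²); Subtracting the remaining from the first: starting from the r=8 sphere (160.51 mm²), the 25×8 cube at (0, 6) partially overlaps it — only the 3.07 mm² overlap (of its 200.00 mm²) is removed, clipping the outline — area = 157.44 mm². At z = 8.96: the r=8 sphere slices to a regular 12-gon of circumradius 7.942 (√(r²−h²) with h=0.96 from center) (area = (12/2)·7.942²·sin(360°/12) = 189.24 mm²); the 25×8 cube at (0, 6) contributes its full rectangle (area 200.00 mm²); Subtracting the remaining from the first: starting from the r=8 sphere (189.24 mm²), the 25×8 cube at (0, 6) partially overlaps it — only the 5.99 mm² overlap (of its 200.00 mm²) is removed, clipping the outline — area = 183.25 mm². Checking containment: at z = 8.96 the cross-section extends beyond the z = 4.76 cross-section by about 25.81 mm².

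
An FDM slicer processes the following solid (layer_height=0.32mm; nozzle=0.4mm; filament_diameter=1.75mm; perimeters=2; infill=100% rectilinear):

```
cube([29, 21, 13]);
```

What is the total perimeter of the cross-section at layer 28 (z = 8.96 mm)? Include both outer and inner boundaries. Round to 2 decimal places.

At z = 8.96 mm: the cube is present — its section is the full 29×21 rectangle (perimeter 100.00 mm). Overall, the cross-section is a single solid region. Total boundary length (outer) = 100.00 mm.

100.00 mm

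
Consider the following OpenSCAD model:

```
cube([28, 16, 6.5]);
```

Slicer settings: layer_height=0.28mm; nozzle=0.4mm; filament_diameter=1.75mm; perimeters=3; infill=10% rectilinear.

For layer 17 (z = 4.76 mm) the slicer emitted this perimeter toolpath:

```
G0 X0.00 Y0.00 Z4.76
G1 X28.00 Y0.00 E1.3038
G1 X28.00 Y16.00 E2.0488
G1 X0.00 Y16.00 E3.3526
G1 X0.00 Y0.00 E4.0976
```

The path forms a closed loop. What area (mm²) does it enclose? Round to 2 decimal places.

448.00 mm²

Apply the shoelace formula to the sequence of (X, Y) vertices; enclosed area = 448.00 mm².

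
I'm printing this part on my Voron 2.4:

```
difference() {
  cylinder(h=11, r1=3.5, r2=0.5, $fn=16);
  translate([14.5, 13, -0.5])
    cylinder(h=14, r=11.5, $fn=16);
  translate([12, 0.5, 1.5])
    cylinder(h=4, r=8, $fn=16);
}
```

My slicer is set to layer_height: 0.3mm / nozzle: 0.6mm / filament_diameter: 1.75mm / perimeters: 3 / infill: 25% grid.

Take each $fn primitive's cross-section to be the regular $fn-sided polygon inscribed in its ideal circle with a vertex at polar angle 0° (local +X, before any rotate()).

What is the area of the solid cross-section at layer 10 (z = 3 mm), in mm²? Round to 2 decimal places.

22.02 mm²

At z = 3 mm: the cone contributes a regular 16-gon of circumradius 2.682 (interpolated between r1=3.5 and r2=0.5 at t=0.273) (area = (16/2)·2.682²·sin(360°/16) = 22.02 mm²); the cylinder at (14.5, 13): section is a regular 16-gon, circumradius r=11.5 (area = (16/2)·11.500²·sin(360°/16) = 404.88 mm²); the r=8 cylinder at (12, 0.5) contributes a regular 16-gon of circumradius 8 (area = (16/2)·8.000²·sin(360°/16) = 195.93 mm²); After the difference (first − rest): starting from the cone (22.02 mm²), the r=11.5 cylinder at (14.5, 13) misses the remaining region (no effect); the r=8 cylinder at (12, 0.5) misses the remaining region (no effect) — area = 22.02 mm². Overall, the cross-section is a single solid region. Net area = 22.02 mm².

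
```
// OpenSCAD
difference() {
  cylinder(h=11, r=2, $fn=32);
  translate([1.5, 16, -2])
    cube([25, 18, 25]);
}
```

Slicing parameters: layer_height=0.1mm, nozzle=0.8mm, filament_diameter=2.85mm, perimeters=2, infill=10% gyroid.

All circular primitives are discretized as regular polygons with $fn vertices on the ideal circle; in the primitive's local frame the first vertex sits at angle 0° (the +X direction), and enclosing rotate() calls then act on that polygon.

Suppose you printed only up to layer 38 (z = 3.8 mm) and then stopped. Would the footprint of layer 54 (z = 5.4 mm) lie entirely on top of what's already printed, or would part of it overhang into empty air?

Compare the two slices. At z = 3.8: the cylinder: section is a regular 32-gon, circumradius r=2 (area = (32/2)·2.000²·sin(360°/32) = 12.49 mm²); the cube at (1.5, 16) is present — its section is the full 25×18 rectangle (area 450.00 mm²); Subtracting the remaining from the first: starting from the r=2 cylinder (12.49 mm²), the 25×18 cube at (1.5, 16) misses the remaining region (no effect) — area = 12.49 mm². At z = 5.4: the r=2 cylinder contributes a regular 32-gon of circumradius 2 (area = (32/2)·2.000²·sin(360°/32) = 12.49 mm²); the 25×18 cube at (1.5, 16) contributes its full rectangle (area 450.00 mm²); Taking the first minus the rest: starting from the r=2 cylinder (12.49 mm²), the 25×18 cube at (1.5, 16) misses the remaining region (no effect) — area = 12.49 mm². Checking containment: the cross-section at z = 5.4 is a subset of the cross-section at z = 3.8.

entirely on top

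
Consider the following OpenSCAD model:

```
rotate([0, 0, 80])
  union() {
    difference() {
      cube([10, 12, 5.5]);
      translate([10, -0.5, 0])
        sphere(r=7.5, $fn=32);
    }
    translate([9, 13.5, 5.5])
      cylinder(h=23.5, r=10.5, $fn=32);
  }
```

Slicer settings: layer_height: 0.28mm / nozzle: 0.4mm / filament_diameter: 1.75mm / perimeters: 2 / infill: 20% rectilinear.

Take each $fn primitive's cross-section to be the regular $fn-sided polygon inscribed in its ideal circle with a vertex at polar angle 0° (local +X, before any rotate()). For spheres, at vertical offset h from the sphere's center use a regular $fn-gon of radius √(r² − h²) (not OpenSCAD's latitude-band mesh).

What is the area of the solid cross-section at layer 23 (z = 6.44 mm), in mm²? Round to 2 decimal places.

At z = 6.44 mm: the cube does not reach this height (z outside [0, 5.5]); the sphere at (10, -0.5): section is a regular 32-gon, circumradius = √(r²−h²) = √(7.5²−6.44²) = 3.844 (area = (32/2)·3.844²·sin(360°/32) = 46.12 mm²); After the difference (first − rest): the first operand is absent here, so nothing remains; the r=10.5 cylinder at (9, 13.5) contributes a regular 32-gon of circumradius 10.5 (area = (32/2)·10.500²·sin(360°/32) = 344.14 mm²); Merging all regions: only the r=10.5 cylinder at (9, 13.5) is present, so the union is just that shape — area = 344.14 mm²; (whole slice rotated 80° about Z — lengths, areas and connectivity unchanged). Overall, the cross-section is a single solid region. Net area = 344.14 mm².

344.14 mm²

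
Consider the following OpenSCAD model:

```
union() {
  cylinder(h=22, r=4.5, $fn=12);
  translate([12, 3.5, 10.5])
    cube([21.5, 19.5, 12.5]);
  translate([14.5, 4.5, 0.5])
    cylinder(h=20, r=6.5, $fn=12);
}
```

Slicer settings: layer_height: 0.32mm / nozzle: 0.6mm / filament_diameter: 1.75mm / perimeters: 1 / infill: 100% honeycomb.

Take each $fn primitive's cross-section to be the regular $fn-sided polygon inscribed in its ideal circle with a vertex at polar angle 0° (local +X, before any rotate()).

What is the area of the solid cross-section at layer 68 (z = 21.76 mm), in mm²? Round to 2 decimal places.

At z = 21.76 mm: the cylinder: section is a regular 12-gon, circumradius r=4.5 (area = (12/2)·4.500²·sin(360°/12) = 60.75 mm²); the 21.5×19.5 cube at (12, 3.5) contributes its full rectangle (area 419.25 mm²); the cylinder at (14.5, 4.5) is not intersected at this z (z outside [0.5, 20.5]); Merging all regions: the 2 present regions are separate (no shared area or edge), so areas and boundary lengths simply add and each stays a separate island — area = 480.00 mm². Overall, the cross-section has 2 separate islands. Net area = 480.00 mm².

480.00 mm²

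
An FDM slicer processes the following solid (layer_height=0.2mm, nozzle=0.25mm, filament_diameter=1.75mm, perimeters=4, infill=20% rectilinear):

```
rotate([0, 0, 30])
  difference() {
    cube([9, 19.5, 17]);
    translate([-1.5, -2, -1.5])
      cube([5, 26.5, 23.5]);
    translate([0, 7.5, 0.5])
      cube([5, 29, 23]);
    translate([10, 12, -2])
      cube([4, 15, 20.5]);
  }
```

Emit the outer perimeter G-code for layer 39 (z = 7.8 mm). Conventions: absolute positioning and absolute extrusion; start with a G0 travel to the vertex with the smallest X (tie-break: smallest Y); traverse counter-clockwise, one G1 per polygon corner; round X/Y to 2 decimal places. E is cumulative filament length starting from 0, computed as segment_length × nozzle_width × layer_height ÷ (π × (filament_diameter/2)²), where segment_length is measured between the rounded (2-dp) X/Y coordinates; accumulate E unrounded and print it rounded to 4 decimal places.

G0 X-5.42 Y19.39 Z7.80
G1 X0.58 Y9.00 E0.2494
G1 X-0.72 Y8.25 E0.2806
G1 X3.03 Y1.75 E0.4366
G1 X7.79 Y4.50 E0.5509
G1 X-1.96 Y21.39 E0.9563
G1 X-5.42 Y19.39 E1.0394

At z = 7.8 mm: the cube is present — its section is the full 9×19.5 rectangle; the 5×26.5 cube at (-1.5, -2) contributes its full rectangle; the 5×29 cube at (0, 7.5) contributes its full rectangle; the 4×15 cube at (10, 12) contributes its full rectangle; Taking the first minus the rest: starting from the 9×19.5 cube, the 5×26.5 cube at (-1.5, -2) partially overlaps it — only the 68.25 mm² overlap (of its 132.50 mm²) is removed, clipping the outline; the 5×29 cube at (0, 7.5) partially overlaps it — only the 18.00 mm² overlap (of its 145.00 mm²) is removed, clipping the outline; the 4×15 cube at (10, 12) misses the remaining region (no effect) — 1 connected region; (whole slice rotated 30° about Z — lengths, areas and connectivity unchanged). The outline is a single polygon with 6 vertices. Extrusion per mm of travel: 0.25 × 0.2 / (π × 0.875²) = 0.020788. Accumulating E over each segment gives final E = 1.0394.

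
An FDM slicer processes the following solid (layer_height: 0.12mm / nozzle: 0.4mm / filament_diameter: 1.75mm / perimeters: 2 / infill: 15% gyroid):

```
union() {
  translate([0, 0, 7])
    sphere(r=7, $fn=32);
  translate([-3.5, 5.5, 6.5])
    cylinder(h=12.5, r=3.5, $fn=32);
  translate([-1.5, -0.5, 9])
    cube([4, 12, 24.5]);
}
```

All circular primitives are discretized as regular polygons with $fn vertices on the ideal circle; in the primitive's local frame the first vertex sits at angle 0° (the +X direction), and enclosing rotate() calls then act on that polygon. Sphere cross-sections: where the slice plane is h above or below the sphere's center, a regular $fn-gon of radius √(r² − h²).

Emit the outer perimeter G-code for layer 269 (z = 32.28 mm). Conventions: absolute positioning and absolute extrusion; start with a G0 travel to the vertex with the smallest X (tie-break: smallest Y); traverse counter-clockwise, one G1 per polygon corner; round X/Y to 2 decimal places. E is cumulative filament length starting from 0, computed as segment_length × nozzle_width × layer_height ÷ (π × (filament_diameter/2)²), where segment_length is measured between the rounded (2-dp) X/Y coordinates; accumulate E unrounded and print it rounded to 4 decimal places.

At z = 32.28 mm: the sphere is not intersected at this z (|z−center|=25.280 > r=7); the cylinder at (-3.5, 5.5) is not intersected at this z (z outside [6.5, 19]); the cube at (-1.5, -0.5) is present — its section is the full 4×12 rectangle; Taking the union: only the 4×12 cube at (-1.5, -0.5) is present, so the union is just that shape — 1 connected region. The outline is a single polygon with 4 vertices. Extrusion per mm of travel: 0.4 × 0.12 / (π × 0.875²) = 0.019956. Accumulating E over each segment gives final E = 0.6386.

G0 X-1.50 Y-0.50 Z32.28
G1 X2.50 Y-0.50 E0.0798
G1 X2.50 Y11.50 E0.3193
G1 X-1.50 Y11.50 E0.3991
G1 X-1.50 Y-0.50 E0.6386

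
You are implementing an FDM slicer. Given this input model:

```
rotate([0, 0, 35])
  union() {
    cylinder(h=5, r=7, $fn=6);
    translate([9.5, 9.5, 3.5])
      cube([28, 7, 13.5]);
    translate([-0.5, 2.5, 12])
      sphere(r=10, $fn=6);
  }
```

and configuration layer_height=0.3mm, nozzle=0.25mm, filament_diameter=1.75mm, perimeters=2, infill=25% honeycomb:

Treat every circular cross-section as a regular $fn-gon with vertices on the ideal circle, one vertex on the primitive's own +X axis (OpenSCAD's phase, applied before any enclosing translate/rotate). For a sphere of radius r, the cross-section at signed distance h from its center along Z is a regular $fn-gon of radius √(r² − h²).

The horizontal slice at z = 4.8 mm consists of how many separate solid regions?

At z = 4.8 mm: the r=7 cylinder contributes a regular 6-gon of circumradius 7; the cube at (9.5, 9.5) (footprint 28×7) is included at this height; the r=10 sphere at (-0.5, 2.5) contributes a regular 6-gon of circumradius √(10²−7.2²) = 6.940; Merging all regions: the regions partially overlap (shared area 92.95 mm²), so overlapping operands fuse into one piece — 2 connected regions; (rotated 35° about Z; rotation is an isometry so areas/perimeters/island counts are preserved). The result has 2 disconnected regions.

2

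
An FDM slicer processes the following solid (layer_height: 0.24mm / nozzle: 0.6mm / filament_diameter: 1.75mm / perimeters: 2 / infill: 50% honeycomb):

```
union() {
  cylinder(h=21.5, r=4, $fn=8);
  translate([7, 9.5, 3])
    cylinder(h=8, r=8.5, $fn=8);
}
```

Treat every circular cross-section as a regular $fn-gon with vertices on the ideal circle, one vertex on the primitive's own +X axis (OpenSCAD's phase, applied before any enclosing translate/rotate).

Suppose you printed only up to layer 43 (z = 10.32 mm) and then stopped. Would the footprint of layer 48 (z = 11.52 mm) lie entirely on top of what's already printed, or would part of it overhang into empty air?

entirely on top

Compare the two slices. At z = 10.32: the cylinder: section is a regular 8-gon, circumradius r=4 (area = (8/2)·4.000²·sin(360°/8) = 45.25 mm²); the cylinder at (7, 9.5): section is a regular 8-gon, circumradius r=8.5 (area = (8/2)·8.500²·sin(360°/8) = 204.35 mm²); Merging all regions: the regions partially overlap — summed areas 249.61 mm² minus the doubly-counted overlap 0.19 mm² gives 249.42 mm² — area = 249.42 mm². At z = 11.52: the r=4 cylinder gives a regular 8-gon of circumradius 4 (constant along its height) (area = (8/2)·4.000²·sin(360°/8) = 45.25 mm²); the cylinder at (7, 9.5) does not reach this height (z outside [3, 11]); Merging all regions: only the r=4 cylinder is present, so the union is just that shape — area = 45.25 mm². Checking containment: the cross-section at z = 11.52 is a subset of the cross-section at z = 10.32.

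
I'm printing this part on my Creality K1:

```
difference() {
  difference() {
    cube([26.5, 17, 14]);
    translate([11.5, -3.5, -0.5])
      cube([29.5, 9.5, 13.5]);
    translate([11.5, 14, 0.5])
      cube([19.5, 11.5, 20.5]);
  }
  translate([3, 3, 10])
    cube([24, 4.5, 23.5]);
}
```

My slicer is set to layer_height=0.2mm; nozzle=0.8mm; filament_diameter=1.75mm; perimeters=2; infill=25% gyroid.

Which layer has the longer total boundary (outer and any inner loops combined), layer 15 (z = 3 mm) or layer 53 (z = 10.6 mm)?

layer 53 (z = 10.6 mm)

Layer 15 (z = 3): the cube is present — its section is the full 26.5×17 rectangle (perimeter 87.00 mm); the cube at (11.5, -3.5) (footprint 29.5×9.5) is included at this height (perimeter 78.00 mm); the 19.5×11.5 cube at (11.5, 14) contributes its full rectangle (perimeter 62.00 mm); After the difference (first − rest): starting from the 26.5×17 cube, the 29.5×9.5 cube at (11.5, -3.5) partially overlaps it — only the 90.00 mm² overlap (of its 280.25 mm²) is removed, clipping the outline; the 19.5×11.5 cube at (11.5, 14) partially overlaps it — only the 45.00 mm² overlap (of its 224.25 mm²) is removed, clipping the outline — boundary = 87.00 mm; the cube at (3, 3) does not reach this height (z outside [10, 33.5]); After the difference (first − rest): none of the subtracted shapes is present at this height, so that combined region is unchanged — boundary = 87.00 mm. So its perimeter = 87.00 mm. Layer 53 (z = 10.6): the cube is present — its section is the full 26.5×17 rectangle (perimeter 87.00 mm); the 29.5×9.5 cube at (11.5, -3.5) contributes its full rectangle (perimeter 78.00 mm); the 19.5×11.5 cube at (11.5, 14) contributes its full rectangle (perimeter 62.00 mm); Taking the first minus the rest: starting from the 26.5×17 cube, the 29.5×9.5 cube at (11.5, -3.5) partially overlaps it — only the 90.00 mm² overlap (of its 280.25 mm²) is removed, clipping the outline; the 19.5×11.5 cube at (11.5, 14) partially overlaps it — only the 45.00 mm² overlap (of its 224.25 mm²) is removed, clipping the outline — boundary = 87.00 mm; the cube at (3, 3) is present — its section is the full 24×4.5 rectangle (perimeter 57.00 mm); Taking the first minus the rest: starting from the result so far, the 24×4.5 cube at (3, 3) partially overlaps it — only the 60.75 mm² overlap (of its 108.00 mm²) is removed, clipping the outline — boundary = 104.00 mm. So its perimeter = 104.00 mm. Layer 53 is larger (104.00 vs 87.00 mm).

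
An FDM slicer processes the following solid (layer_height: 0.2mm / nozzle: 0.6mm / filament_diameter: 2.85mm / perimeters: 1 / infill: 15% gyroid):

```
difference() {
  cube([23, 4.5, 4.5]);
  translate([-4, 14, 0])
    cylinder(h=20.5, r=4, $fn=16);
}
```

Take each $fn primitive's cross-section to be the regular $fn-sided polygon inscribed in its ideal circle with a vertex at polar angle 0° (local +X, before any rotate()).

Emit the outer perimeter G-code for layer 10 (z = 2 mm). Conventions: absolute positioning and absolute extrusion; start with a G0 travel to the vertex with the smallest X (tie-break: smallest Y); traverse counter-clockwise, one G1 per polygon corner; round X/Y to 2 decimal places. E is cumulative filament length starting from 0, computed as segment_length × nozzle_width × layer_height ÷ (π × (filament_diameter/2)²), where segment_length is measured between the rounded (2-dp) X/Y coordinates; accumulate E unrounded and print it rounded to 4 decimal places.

G0 X0.00 Y0.00 Z2.00
G1 X23.00 Y0.00 E0.4326
G1 X23.00 Y4.50 E0.5173
G1 X0.00 Y4.50 E0.9499
G1 X0.00 Y0.00 E1.0346

At z = 2 mm: the cube (footprint 23×4.5) is included at this height; the cylinder at (-4, 14): section is a regular 16-gon, circumradius r=4; Taking the first minus the rest: starting from the 23×4.5 cube, the r=4 cylinder at (-4, 14) misses the remaining region (no effect) — 1 connected region. The outline is a single polygon with 4 vertices. Extrusion per mm of travel: 0.6 × 0.2 / (π × 1.425²) = 0.018811. Accumulating E over each segment gives final E = 1.0346.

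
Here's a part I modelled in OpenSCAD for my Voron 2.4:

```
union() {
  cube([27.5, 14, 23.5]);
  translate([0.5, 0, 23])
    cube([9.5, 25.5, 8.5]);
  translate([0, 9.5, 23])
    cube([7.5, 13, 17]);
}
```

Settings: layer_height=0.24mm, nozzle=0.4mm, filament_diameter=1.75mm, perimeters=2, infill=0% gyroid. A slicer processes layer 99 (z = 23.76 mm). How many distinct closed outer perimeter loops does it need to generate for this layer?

1

At z = 23.76 mm: the cube is absent (z outside [0, 23.5]); the cube at (0.5, 0) (footprint 9.5×25.5) is included at this height; the cube at (0, 9.5) is present — its section is the full 7.5×13 rectangle; Merging all regions: the regions partially overlap (shared area 91.00 mm²), so overlapping operands fuse into one piece — 1 connected region. The result has 1 disconnected region.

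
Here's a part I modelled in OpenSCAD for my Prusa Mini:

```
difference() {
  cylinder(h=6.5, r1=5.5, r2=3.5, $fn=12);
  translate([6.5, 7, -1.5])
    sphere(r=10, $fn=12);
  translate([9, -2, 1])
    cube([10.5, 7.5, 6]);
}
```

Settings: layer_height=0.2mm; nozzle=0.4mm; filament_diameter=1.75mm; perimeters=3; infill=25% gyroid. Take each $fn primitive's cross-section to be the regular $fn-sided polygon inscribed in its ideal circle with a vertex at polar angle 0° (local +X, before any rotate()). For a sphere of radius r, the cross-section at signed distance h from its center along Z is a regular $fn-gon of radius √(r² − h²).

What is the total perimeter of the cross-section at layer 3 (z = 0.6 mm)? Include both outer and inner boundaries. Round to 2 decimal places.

At z = 0.6 mm: the cone (r1=5.5→r2=3.5) has section circumradius 5.315 here — a regular 12-gon (perimeter = 2·12·5.315·sin(180°/12) = 33.02 mm); the r=10 sphere at (6.5, 7) slices to a regular 12-gon of circumradius 9.777 (√(r²−h²) with h=2.1 from center) (perimeter = 2·12·9.777·sin(180°/12) = 60.73 mm); the cube at (9, -2) does not reach this height (z outside [1, 7]); Subtracting the remaining from the first: starting from the cone, the r=10 sphere at (6.5, 7) partially overlaps it — only the 37.39 mm² overlap (of its 286.77 mm²) is removed, clipping the outline — boundary = 30.50 mm. Overall, the cross-section is a single solid region. Total boundary length (outer) = 30.50 mm.

30.50 mm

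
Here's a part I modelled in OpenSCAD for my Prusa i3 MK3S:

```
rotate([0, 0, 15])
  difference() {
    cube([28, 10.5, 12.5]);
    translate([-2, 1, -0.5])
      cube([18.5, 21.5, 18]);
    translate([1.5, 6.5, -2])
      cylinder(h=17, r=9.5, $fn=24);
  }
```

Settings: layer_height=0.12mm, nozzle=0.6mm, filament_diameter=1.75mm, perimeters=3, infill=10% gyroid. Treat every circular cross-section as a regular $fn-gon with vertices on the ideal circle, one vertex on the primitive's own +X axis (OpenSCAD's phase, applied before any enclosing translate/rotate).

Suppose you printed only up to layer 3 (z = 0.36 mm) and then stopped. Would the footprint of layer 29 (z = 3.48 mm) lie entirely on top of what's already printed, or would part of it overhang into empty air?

Compare the two slices. At z = 0.36: the cube (footprint 28×10.5) is included at this height (area 294.00 mm²); the 18.5×21.5 cube at (-2, 1) contributes its full rectangle (area 397.75 mm²); the r=9.5 cylinder at (1.5, 6.5) contributes a regular 24-gon of circumradius 9.5 (area = (24/2)·9.500²·sin(360°/24) = 280.30 mm²); Subtracting the remaining from the first: starting from the 28×10.5 cube (294.00 mm²), the 18.5×21.5 cube at (-2, 1) partially overlaps it — only the 156.75 mm² overlap (of its 397.75 mm²) is removed, clipping the outline; the r=9.5 cylinder at (1.5, 6.5) partially overlaps it — only the 8.77 mm² overlap (of its 280.30 mm²) is removed, clipping the outline — area = 128.48 mm²; (rotated 15° about Z; rotation is an isometry so areas/perimeters/island counts are preserved). At z = 3.48: the cube is present — its section is the full 28×10.5 rectangle (area 294.00 mm²); the cube at (-2, 1) (footprint 18.5×21.5) is included at this height (area 397.75 mm²); the cylinder at (1.5, 6.5): section is a regular 24-gon, circumradius r=9.5 (area = (24/2)·9.500²·sin(360°/24) = 280.30 mm²); Subtracting the remaining from the first: starting from the 28×10.5 cube (294.00 mm²), the 18.5×21.5 cube at (-2, 1) partially overlaps it — only the 156.75 mm² overlap (of its 397.75 mm²) is removed, clipping the outline; the r=9.5 cylinder at (1.5, 6.5) partially overlaps it — only the 8.77 mm² overlap (of its 280.30 mm²) is removed, clipping the outline — area = 128.48 mm²; (rotated 15° about Z; rotation is an isometry so areas/perimeters/island counts are preserved). Checking containment: the cross-section at z = 3.48 is a subset of the cross-section at z = 0.36.

entirely on top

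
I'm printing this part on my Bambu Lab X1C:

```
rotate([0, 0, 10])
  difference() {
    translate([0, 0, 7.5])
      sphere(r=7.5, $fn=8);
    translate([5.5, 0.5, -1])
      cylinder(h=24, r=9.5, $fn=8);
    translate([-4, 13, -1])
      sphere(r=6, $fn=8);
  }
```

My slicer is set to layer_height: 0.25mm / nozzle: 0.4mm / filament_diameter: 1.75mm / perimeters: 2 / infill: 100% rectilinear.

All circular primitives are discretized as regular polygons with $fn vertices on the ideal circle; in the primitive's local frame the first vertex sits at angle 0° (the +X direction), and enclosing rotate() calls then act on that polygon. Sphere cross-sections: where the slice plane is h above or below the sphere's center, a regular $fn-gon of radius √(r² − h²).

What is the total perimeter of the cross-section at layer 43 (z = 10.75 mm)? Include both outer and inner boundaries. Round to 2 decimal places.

At z = 10.75 mm: the r=7.5 sphere contributes a regular 8-gon of circumradius √(7.5²−3.25²) = 6.759 (perimeter = 2·8·6.759·sin(180°/8) = 41.39 mm); the cylinder at (5.5, 0.5): section is a regular 8-gon, circumradius r=9.5 (perimeter = 2·8·9.500·sin(180°/8) = 58.17 mm); the sphere at (-4, 13) is not intersected at this z (|z−center|=11.750 > r=6); Subtracting the remaining from the first: starting from the r=7.5 sphere, the r=9.5 cylinder at (5.5, 0.5) partially overlaps it — only the 98.87 mm² overlap (of its 255.27 mm²) is removed, clipping the outline — boundary = 33.55 mm; (whole slice rotated 10° about Z — lengths, areas and connectivity unchanged). Overall, the cross-section is a single solid region. Total boundary length (outer) = 33.55 mm.

33.55 mm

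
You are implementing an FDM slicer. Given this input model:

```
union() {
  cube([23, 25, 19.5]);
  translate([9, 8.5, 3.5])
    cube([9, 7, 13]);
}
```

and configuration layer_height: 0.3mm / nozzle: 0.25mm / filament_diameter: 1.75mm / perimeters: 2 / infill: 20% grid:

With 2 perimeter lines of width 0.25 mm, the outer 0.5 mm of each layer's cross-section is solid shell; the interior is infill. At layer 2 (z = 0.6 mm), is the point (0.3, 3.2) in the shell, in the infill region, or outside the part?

shell

At z = 0.6 mm: the cube (footprint 23×25) is included at this height; the cube at (9, 8.5) is not intersected at this z (z outside [3.5, 16.5]); Combining (union): only the 23×25 cube is present, so the union is just that shape — 1 connected region. Overall, the cross-section is a single solid region. The nearest boundary edge runs (0.00, 25.00)→(0.00, 0.00); distance from the point to it = 0.30 mm. The point is inside the cross-section, 0.30 mm from the nearest boundary — within the 0.5 mm shell band (2 × 0.25).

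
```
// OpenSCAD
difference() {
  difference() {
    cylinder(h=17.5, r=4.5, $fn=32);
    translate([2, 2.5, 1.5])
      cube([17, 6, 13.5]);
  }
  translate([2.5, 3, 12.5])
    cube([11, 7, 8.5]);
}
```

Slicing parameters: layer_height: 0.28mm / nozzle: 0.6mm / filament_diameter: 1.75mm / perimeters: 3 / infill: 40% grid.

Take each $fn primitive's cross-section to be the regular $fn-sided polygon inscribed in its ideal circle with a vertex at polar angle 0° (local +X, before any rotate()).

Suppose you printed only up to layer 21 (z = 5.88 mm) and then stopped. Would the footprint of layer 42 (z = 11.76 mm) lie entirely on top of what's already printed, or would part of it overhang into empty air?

Compare the two slices. At z = 5.88: the cylinder: section is a regular 32-gon, circumradius r=4.5 (area = (32/2)·4.500²·sin(360°/32) = 63.21 mm²); the 17×6 cube at (2, 2.5) contributes its full rectangle (area 102.00 mm²); After the difference (first − rest): starting from the r=4.5 cylinder (63.21 mm²), the 17×6 cube at (2, 2.5) partially overlaps it — only the 1.53 mm² overlap (of its 102.00 mm²) is removed, clipping the outline — area = 61.67 mm²; the cube at (2.5, 3) does not reach this height (z outside [12.5, 21]); Subtracting the remaining from the first: none of the subtracted shapes is present at this height, so the result so far is unchanged — area = 61.67 mm². At z = 11.76: the cylinder: section is a regular 32-gon, circumradius r=4.5 (area = (32/2)·4.500²·sin(360°/32) = 63.21 mm²); the cube at (2, 2.5) (footprint 17×6) is included at this height (area 102.00 mm²); Subtracting the remaining from the first: starting from the r=4.5 cylinder (63.21 mm²), the 17×6 cube at (2, 2.5) partially overlaps it — only the 1.53 mm² overlap (of its 102.00 mm²) is removed, clipping the outline — area = 61.67 mm²; the cube at (2.5, 3) is absent (z outside [12.5, 21]); After the difference (first − rest): none of the subtracted shapes is present at this height, so that combined region is unchanged — area = 61.67 mm². Checking containment: the cross-section at z = 11.76 is a subset of the cross-section at z = 5.88.

entirely on top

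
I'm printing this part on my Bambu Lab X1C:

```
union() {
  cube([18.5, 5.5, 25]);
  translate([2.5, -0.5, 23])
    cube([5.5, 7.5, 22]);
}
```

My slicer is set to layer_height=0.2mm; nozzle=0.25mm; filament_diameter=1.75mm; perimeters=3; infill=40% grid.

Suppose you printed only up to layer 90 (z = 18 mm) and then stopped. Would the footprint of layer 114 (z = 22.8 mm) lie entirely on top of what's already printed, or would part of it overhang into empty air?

entirely on top

Compare the two slices. At z = 18: the 18.5×5.5 cube contributes its full rectangle (area 101.75 mm²); the cube at (2.5, -0.5) does not reach this height (z outside [23, 45]); Merging all regions: only the 18.5×5.5 cube is present, so the union is just that shape — area = 101.75 mm². At z = 22.8: the 18.5×5.5 cube contributes its full rectangle (area 101.75 mm²); the cube at (2.5, -0.5) does not reach this height (z outside [23, 45]); Combining (union): only the 18.5×5.5 cube is present, so the union is just that shape — area = 101.75 mm². Checking containment: the cross-section at z = 22.8 is a subset of the cross-section at z = 18.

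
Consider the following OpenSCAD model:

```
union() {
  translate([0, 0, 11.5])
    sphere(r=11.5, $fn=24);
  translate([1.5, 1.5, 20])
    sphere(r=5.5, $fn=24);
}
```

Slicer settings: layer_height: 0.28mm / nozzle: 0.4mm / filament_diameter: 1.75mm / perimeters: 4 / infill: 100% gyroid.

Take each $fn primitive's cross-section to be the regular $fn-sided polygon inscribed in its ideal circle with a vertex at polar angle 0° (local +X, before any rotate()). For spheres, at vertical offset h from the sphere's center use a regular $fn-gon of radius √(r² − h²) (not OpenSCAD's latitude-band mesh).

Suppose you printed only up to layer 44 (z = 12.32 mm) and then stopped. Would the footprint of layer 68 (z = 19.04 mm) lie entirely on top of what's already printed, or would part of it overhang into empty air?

entirely on top

Compare the two slices. At z = 12.32: the r=11.5 sphere contributes a regular 24-gon of circumradius √(11.5²−0.82²) = 11.471 (area = (24/2)·11.471²·sin(360°/24) = 408.66 mm²); the sphere at (1.5, 1.5) is not intersected at this z (|z−center|=7.680 > r=5.5); Combining (union): only the r=11.5 sphere is present, so the union is just that shape — area = 408.66 mm². At z = 19.04: the r=11.5 sphere contributes a regular 24-gon of circumradius √(11.5²−7.54²) = 8.683 (area = (24/2)·8.683²·sin(360°/24) = 234.17 mm²); the r=5.5 sphere at (1.5, 1.5) contributes a regular 24-gon of circumradius √(5.5²−0.96²) = 5.416 (area = (24/2)·5.416²·sin(360°/24) = 91.09 mm²); Merging all regions: the r=5.5 sphere at (1.5, 1.5) lies entirely inside the r=11.5 sphere, so the union is just the r=11.5 sphere — area = 234.17 mm². Checking containment: the cross-section at z = 19.04 is a subset of the cross-section at z = 12.32.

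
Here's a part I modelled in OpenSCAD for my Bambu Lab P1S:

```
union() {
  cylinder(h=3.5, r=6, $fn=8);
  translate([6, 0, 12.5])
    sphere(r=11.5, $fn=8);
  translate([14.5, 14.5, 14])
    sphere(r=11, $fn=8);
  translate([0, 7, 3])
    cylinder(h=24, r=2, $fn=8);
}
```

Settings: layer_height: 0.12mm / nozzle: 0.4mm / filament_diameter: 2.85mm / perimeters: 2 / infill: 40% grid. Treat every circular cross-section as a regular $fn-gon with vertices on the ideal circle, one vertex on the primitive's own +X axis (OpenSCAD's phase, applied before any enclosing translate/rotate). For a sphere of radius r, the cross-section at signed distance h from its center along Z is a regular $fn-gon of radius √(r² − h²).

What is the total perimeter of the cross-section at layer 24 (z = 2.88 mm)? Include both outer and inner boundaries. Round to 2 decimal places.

50.65 mm

At z = 2.88 mm: the cylinder: section is a regular 8-gon, circumradius r=6 (perimeter = 2·8·6.000·sin(180°/8) = 36.74 mm); the sphere at (6, 0): section is a regular 8-gon, circumradius = √(r²−h²) = √(11.5²−9.62²) = 6.301 (perimeter = 2·8·6.301·sin(180°/8) = 38.58 mm); the sphere at (14.5, 14.5) is not intersected at this z (|z−center|=11.120 > r=11); the cylinder at (0, 7) does not reach this height (z outside [3, 27]); Taking the union: the regions partially overlap (shared area 40.60 mm²), so the edge portions inside another operand are dropped and the merged outline is re-measured after clipping — boundary = 50.65 mm. Overall, the cross-section is a single solid region. Total boundary length (outer) = 50.65 mm.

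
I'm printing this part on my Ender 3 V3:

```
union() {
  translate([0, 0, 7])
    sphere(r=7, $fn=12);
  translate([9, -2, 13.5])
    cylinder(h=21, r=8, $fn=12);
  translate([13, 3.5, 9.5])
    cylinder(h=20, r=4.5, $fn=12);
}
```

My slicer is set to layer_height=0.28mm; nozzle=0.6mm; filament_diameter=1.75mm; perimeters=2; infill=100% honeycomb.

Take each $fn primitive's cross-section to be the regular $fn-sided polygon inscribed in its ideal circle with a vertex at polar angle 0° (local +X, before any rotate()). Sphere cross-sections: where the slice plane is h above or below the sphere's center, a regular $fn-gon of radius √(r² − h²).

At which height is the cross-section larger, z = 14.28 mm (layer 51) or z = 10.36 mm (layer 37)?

Layer 51 (z = 14.28): the sphere is absent (|z−center|=7.280 > r=7); the r=8 cylinder at (9, -2) gives a regular 12-gon of circumradius 8 (constant along its height) (area = (12/2)·8.000²·sin(360°/12) = 192.00 mm²); the r=4.5 cylinder at (13, 3.5) gives a regular 12-gon of circumradius 4.5 (constant along its height) (area = (12/2)·4.500²·sin(360°/12) = 60.75 mm²); Combining (union): the regions partially overlap — summed areas 252.75 mm² minus the doubly-counted overlap 35.51 mm² gives 217.24 mm² — area = 217.24 mm². So its area = 217.24 mm². Layer 37 (z = 10.36): the r=7 sphere slices to a regular 12-gon of circumradius 6.141 (√(r²−h²) with h=3.36 from center) (area = (12/2)·6.141²·sin(360°/12) = 113.13 mm²); the cylinder at (9, -2) does not reach this height (z outside [13.5, 34.5]); the r=4.5 cylinder at (13, 3.5) contributes a regular 12-gon of circumradius 4.5 (area = (12/2)·4.500²·sin(360°/12) = 60.75 mm²); Taking the union: the 2 present regions are separate (no shared area or edge), so areas and boundary lengths simply add and each stays a separate island — area = 173.88 mm². So its area = 173.88 mm². Layer 51 is larger (217.24 vs 173.88 mm²).

layer 51 (z = 14.28 mm)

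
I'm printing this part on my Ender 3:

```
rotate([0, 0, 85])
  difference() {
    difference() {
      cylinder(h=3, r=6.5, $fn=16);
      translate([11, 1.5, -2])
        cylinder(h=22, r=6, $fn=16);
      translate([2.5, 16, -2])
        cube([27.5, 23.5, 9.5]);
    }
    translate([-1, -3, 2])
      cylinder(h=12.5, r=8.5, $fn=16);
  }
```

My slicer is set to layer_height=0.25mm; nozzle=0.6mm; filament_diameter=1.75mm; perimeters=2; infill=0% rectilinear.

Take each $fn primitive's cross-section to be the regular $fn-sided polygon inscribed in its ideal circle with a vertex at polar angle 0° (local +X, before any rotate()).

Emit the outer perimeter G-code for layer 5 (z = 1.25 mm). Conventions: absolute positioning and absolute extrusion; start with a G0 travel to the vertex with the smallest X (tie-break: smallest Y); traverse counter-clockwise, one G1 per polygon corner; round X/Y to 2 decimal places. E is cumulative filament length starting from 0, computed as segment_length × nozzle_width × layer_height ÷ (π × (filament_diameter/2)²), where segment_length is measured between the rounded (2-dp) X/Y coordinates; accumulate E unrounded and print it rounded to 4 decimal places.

G0 X-6.48 Y0.57 Z1.25
G1 X-6.20 Y-1.95 E0.1581
G1 X-4.98 Y-4.18 E0.3166
G1 X-3.00 Y-5.77 E0.4750
G1 X-0.57 Y-6.48 E0.6329
G1 X1.95 Y-6.20 E0.7910
G1 X4.18 Y-4.98 E0.9495
G1 X5.77 Y-3.00 E1.1079
G1 X6.48 Y-0.57 E1.2658
G1 X6.20 Y1.95 E1.4239
G1 X4.98 Y4.18 E1.5824
G1 X3.00 Y5.77 E1.7408
G1 X2.34 Y5.96 E1.7836
G1 X1.27 Y5.37 E1.8598
G1 X-1.06 Y5.11 E2.0060
G1 X-2.94 Y5.66 E2.1282
G1 X-4.18 Y4.98 E2.2164
G1 X-5.77 Y3.00 E2.3747
G1 X-6.48 Y0.57 E2.5326

At z = 1.25 mm: the r=6.5 cylinder gives a regular 16-gon of circumradius 6.5 (constant along its height); the r=6 cylinder at (11, 1.5) contributes a regular 16-gon of circumradius 6; the cube at (2.5, 16) is present — its section is the full 27.5×23.5 rectangle; Subtracting the remaining from the first: starting from the r=6.5 cylinder, the r=6 cylinder at (11, 1.5) partially overlaps it — only the 4.45 mm² overlap (of its 110.21 mm²) is removed, clipping the outline; the 27.5×23.5 cube at (2.5, 16) misses the remaining region (no effect) — 1 connected region; the cylinder at (-1, -3) is not intersected at this z (z outside [2, 14.5]); After the difference (first − rest): none of the subtracted shapes is present at this height, so that combined region is unchanged — 1 connected region; (whole slice rotated 85° about Z — lengths, areas and connectivity unchanged). The outline is a single polygon with 18 vertices. Extrusion per mm of travel: 0.6 × 0.25 / (π × 0.875²) = 0.062363. Accumulating E over each segment gives final E = 2.5326.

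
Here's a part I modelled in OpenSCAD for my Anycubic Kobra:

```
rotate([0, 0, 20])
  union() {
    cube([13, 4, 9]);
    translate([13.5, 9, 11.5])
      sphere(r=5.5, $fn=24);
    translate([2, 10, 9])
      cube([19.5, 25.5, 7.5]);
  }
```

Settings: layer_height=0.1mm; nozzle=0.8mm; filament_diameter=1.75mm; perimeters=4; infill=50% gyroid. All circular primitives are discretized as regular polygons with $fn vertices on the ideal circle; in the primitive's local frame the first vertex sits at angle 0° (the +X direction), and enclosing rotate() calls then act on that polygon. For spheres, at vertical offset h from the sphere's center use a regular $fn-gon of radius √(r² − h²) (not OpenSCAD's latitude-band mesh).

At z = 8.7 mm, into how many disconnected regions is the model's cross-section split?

At z = 8.7 mm: the 13×4 cube contributes its full rectangle; the r=5.5 sphere at (13.5, 9) slices to a regular 24-gon of circumradius 4.734 (√(r²−h²) with h=2.8 from center); the cube at (2, 10) is not intersected at this z (z outside [9, 16.5]); Combining (union): the 2 present regions are separate (no shared area or edge), so areas and boundary lengths simply add and each stays a separate island — 2 connected regions; (rotated 20° about Z; rotation is an isometry so areas/perimeters/island counts are preserved). The result has 2 disconnected regions.

2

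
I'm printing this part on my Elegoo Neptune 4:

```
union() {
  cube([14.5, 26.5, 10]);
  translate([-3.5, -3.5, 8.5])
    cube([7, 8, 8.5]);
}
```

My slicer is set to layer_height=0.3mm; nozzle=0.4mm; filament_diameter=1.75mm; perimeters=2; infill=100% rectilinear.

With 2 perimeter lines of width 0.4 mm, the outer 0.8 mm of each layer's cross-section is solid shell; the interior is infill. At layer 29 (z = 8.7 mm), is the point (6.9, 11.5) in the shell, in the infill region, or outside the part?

At z = 8.7 mm: the cube is present — its section is the full 14.5×26.5 rectangle; the cube at (-3.5, -3.5) is present — its section is the full 7×8 rectangle; Combining (union): the regions partially overlap (shared area 15.75 mm²), so overlapping operands fuse into one piece — 1 connected region. Overall, the cross-section is a single solid region. The nearest boundary edge runs (0.00, 4.50)→(0.00, 26.50); distance from the point to it = 6.90 mm. The point is inside the cross-section and 6.90 mm from the nearest boundary — more than the 0.8 mm shell width (2 × 0.4), so it's in the infill interior.

infill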